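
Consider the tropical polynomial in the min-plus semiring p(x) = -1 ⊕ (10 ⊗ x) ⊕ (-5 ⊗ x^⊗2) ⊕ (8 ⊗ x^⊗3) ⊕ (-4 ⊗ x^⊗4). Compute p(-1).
p(-1) = -8

A tropical monomial a ⊗ x^⊗i evaluates to a + i · x. Evaluating each term at x = -1:
  Term 0 contributes -1 + 0 · -1 = -1
  Term 1 contributes 10 + 1 · -1 = 9
  Term 2 contributes -5 + 2 · -1 = -7
  Term 3 contributes 8 + 3 · -1 = 5
  Term 4 contributes -4 + 4 · -1 = -8
p(-1) = ⊕ of these = min[-1, 9, -7, 5, -8] = -8.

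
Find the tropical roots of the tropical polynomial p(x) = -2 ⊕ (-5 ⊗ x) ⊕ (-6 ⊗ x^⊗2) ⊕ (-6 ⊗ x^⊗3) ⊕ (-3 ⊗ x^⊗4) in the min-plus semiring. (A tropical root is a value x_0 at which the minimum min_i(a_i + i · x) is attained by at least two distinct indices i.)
Roots: {-3, 0, 1, 3}

Each tropical root is a break point of the lower envelope of the lines y = a_i + i · x (there are 5 lines, with slopes 0, 1, ..., 4). Only the lines that attain the minimum somewhere contribute to roots; other lines are dominated. Here the surviving (envelope) indices are i = 4, i = 3, i = 2, i = 1, i = 0.
Intersections between consecutive envelope lines give the roots: for adjacent envelope indices i < j the intersection is x = (a_i − a_j) / (j − i). Reading off the sorted break points: {-3, 0, 1, 3}.
Verification: at each break x_0, at least two indices attain the minimum of min_i(a_i + i · x_0).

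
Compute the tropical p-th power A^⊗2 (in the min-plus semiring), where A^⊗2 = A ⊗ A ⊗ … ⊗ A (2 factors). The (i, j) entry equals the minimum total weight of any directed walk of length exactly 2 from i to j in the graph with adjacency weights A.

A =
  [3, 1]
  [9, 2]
A^⊗2 =
  [6, 3]
  [11, 4]

Each entry (A^⊗2)_ij equals the minimum over all length-2 walks i = v_0 → v_1 → … → v_2 = j of Σ_t A[v_t][v_{t+1}]. For example, for (i, j) = (0, 1) we minimise over 2 possible intermediate vertex sequences; the minimum is 3, attained along the walk 0 → 1 → 1.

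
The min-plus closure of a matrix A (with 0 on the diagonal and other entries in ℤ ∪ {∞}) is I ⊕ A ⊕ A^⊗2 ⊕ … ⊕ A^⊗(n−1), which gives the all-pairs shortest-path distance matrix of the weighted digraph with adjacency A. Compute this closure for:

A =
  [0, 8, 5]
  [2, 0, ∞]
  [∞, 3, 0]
Closure =
  [0, 8, 5]
  [2, 0, 7]
  [5, 3, 0]

This is the Floyd-Warshall all-pairs shortest-path computation. For each intermediate vertex k = 0, 1, …, 2, update dist[i][j] ← min(dist[i][j], dist[i][k] + dist[k][j]). The final matrix gives, for each (i, j), the minimum total weight of any directed path from i to j (possibly empty when i = j).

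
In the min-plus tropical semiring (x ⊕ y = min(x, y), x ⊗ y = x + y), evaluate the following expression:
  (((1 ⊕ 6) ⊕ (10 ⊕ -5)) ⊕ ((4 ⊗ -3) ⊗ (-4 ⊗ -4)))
(((1 ⊕ 6) ⊕ (10 ⊕ -5)) ⊕ ((4 ⊗ -3) ⊗ (-4 ⊗ -4))) = -7

Expand innermost to outermost. Recall ⊕ takes the minimum of its arguments and ⊗ takes their sum. Working out the expression (((1 ⊕ 6) ⊕ (10 ⊕ -5)) ⊕ ((4 ⊗ -3) ⊗ (-4 ⊗ -4))) gives -7.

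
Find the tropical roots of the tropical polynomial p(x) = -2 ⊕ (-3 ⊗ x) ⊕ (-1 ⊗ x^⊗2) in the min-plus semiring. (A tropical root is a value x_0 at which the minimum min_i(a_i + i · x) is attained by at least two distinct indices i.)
Roots: {-2, 1}

Each tropical root is a break point of the lower envelope of the lines y = a_i + i · x (there are 3 lines, with slopes 0, 1, ..., 2). Only the lines that attain the minimum somewhere contribute to roots; other lines are dominated. Here the surviving (envelope) indices are i = 2, i = 1, i = 0.
Intersections between consecutive envelope lines give the roots: for adjacent envelope indices i < j the intersection is x = (a_i − a_j) / (j − i). Reading off the sorted break points: {-2, 1}.
Verification: at each break x_0, at least two indices attain the minimum of min_i(a_i + i · x_0).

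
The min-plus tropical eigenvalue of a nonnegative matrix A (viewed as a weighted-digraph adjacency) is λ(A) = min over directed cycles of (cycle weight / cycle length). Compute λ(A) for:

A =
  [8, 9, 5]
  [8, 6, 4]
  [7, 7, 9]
λ(A) = 11/2

Enumerate directed cycles and compute their means (weight / length). Sample:
  cycle 0 → 0: weight = 8, length = 1, mean = 8/1 ≈ 8.000
  cycle 1 → 1: weight = 6, length = 1, mean = 6/1 ≈ 6.000
  cycle 2 → 2: weight = 9, length = 1, mean = 9/1 ≈ 9.000
  cycle 0 → 1 → 0: weight = 17, length = 2, mean = 17/2 ≈ 8.500
  cycle 0 → 2 → 0: weight = 12, length = 2, mean = 12/2 ≈ 6.000
  cycle 1 → 0 → 1: weight = 17, length = 2, mean = 17/2 ≈ 8.500
Minimum mean = 5.500, attained e.g. along the cycle 1 → 2 → 1 with weight 11 and length 2. So λ(A) = 11/2 = 11/2.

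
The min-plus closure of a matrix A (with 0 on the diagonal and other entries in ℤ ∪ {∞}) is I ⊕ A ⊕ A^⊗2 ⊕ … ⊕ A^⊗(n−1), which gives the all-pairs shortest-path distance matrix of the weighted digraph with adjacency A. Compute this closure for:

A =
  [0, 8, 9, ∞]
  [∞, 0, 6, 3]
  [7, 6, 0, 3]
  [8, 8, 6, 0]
Closure =
  [0, 8, 9, 11]
  [11, 0, 6, 3]
  [7, 6, 0, 3]
  [8, 8, 6, 0]

This is the Floyd-Warshall all-pairs shortest-path computation. For each intermediate vertex k = 0, 1, …, 3, update dist[i][j] ← min(dist[i][j], dist[i][k] + dist[k][j]). The final matrix gives, for each (i, j), the minimum total weight of any directed path from i to j (possibly empty when i = j).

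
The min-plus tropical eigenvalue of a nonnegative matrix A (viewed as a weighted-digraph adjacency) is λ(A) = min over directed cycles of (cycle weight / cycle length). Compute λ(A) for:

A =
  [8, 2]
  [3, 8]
λ(A) = 5/2

Enumerate directed cycles and compute their means (weight / length). Sample:
  cycle 0 → 0: weight = 8, length = 1, mean = 8/1 ≈ 8.000
  cycle 1 → 1: weight = 8, length = 1, mean = 8/1 ≈ 8.000
  cycle 0 → 1 → 0: weight = 5, length = 2, mean = 5/2 ≈ 2.500
  cycle 1 → 0 → 1: weight = 5, length = 2, mean = 5/2 ≈ 2.500
Minimum mean = 2.500, attained e.g. along the cycle 0 → 1 → 0 with weight 5 and length 2. So λ(A) = 5/2 = 5/2.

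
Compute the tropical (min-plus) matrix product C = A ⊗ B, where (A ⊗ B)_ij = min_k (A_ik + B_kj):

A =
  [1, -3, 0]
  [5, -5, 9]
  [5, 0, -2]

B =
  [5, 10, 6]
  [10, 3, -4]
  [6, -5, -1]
A ⊗ B =
  [6, -5, -7]
  [5, -2, -9]
  [4, -7, -4]

Apply the min-plus product entry-by-entry:
  C[0][0] = min over k of (A[0][0] + B[0][0] = 1 + 5 = 6, A[0][1] + B[1][0] = -3 + 10 = 7, A[0][2] + B[2][0] = 0 + 6 = 6) = 6 (attained at k = 0)
  C[0][1] = min over k of (A[0][0] + B[0][1] = 1 + 10 = 11, A[0][1] + B[1][1] = -3 + 3 = 0, A[0][2] + B[2][1] = 0 + -5 = -5) = -5 (attained at k = 2)
  C[0][2] = min over k of (A[0][0] + B[0][2] = 1 + 6 = 7, A[0][1] + B[1][2] = -3 + -4 = -7, A[0][2] + B[2][2] = 0 + -1 = -1) = -7 (attained at k = 1)
  C[1][0] = min over k of (A[1][0] + B[0][0] = 5 + 5 = 10, A[1][1] + B[1][0] = -5 + 10 = 5, A[1][2] + B[2][0] = 9 + 6 = 15) = 5 (attained at k = 1)
  C[1][1] = min over k of (A[1][0] + B[0][1] = 5 + 10 = 15, A[1][1] + B[1][1] = -5 + 3 = -2, A[1][2] + B[2][1] = 9 + -5 = 4) = -2 (attained at k = 1)
  C[1][2] = min over k of (A[1][0] + B[0][2] = 5 + 6 = 11, A[1][1] + B[1][2] = -5 + -4 = -9, A[1][2] + B[2][2] = 9 + -1 = 8) = -9 (attained at k = 1)
  C[2][0] = min over k of (A[2][0] + B[0][0] = 5 + 5 = 10, A[2][1] + B[1][0] = 0 + 10 = 10, A[2][2] + B[2][0] = -2 + 6 = 4) = 4 (attained at k = 2)
  C[2][1] = min over k of (A[2][0] + B[0][1] = 5 + 10 = 15, A[2][1] + B[1][1] = 0 + 3 = 3, A[2][2] + B[2][1] = -2 + -5 = -7) = -7 (attained at k = 2)
  C[2][2] = min over k of (A[2][0] + B[0][2] = 5 + 6 = 11, A[2][1] + B[1][2] = 0 + -4 = -4, A[2][2] + B[2][2] = -2 + -1 = -3) = -4 (attained at k = 1)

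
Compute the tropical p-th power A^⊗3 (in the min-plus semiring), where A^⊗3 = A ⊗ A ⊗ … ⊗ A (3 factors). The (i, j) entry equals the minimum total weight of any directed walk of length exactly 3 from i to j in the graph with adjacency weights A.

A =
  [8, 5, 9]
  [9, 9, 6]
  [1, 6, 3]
A^⊗3 =
  [12, 15, 14]
  [10, 12, 12]
  [7, 9, 9]

Each entry (A^⊗3)_ij equals the minimum over all length-3 walks i = v_0 → v_1 → … → v_3 = j of Σ_t A[v_t][v_{t+1}]. For example, for (i, j) = (0, 2) we minimise over 9 possible intermediate vertex sequences; the minimum is 14, attained along the walk 0 → 1 → 2 → 2.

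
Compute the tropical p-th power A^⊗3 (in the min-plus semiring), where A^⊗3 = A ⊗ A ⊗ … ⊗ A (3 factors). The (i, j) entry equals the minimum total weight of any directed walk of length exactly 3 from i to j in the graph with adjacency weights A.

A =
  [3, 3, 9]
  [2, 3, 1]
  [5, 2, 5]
A^⊗3 =
  [8, 6, 7]
  [5, 6, 4]
  [7, 5, 6]

Each entry (A^⊗3)_ij equals the minimum over all length-3 walks i = v_0 → v_1 → … → v_3 = j of Σ_t A[v_t][v_{t+1}]. For example, for (i, j) = (0, 2) we minimise over 9 possible intermediate vertex sequences; the minimum is 7, attained along the walk 0 → 0 → 1 → 2.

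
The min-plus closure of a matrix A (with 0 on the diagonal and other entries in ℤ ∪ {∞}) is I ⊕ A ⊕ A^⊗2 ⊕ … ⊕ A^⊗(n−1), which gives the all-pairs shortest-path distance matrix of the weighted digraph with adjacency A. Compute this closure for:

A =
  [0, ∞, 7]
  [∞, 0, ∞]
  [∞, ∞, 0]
Closure =
  [0, ∞, 7]
  [∞, 0, ∞]
  [∞, ∞, 0]

This is the Floyd-Warshall all-pairs shortest-path computation. For each intermediate vertex k = 0, 1, …, 2, update dist[i][j] ← min(dist[i][j], dist[i][k] + dist[k][j]). The final matrix gives, for each (i, j), the minimum total weight of any directed path from i to j (possibly empty when i = j).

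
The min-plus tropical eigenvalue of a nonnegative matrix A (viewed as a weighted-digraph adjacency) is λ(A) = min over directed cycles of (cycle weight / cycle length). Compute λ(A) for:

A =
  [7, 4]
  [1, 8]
λ(A) = 5/2

Enumerate directed cycles and compute their means (weight / length). Sample:
  cycle 0 → 0: weight = 7, length = 1, mean = 7/1 ≈ 7.000
  cycle 1 → 1: weight = 8, length = 1, mean = 8/1 ≈ 8.000
  cycle 0 → 1 → 0: weight = 5, length = 2, mean = 5/2 ≈ 2.500
  cycle 1 → 0 → 1: weight = 5, length = 2, mean = 5/2 ≈ 2.500
Minimum mean = 2.500, attained e.g. along the cycle 0 → 1 → 0 with weight 5 and length 2. So λ(A) = 5/2 = 5/2.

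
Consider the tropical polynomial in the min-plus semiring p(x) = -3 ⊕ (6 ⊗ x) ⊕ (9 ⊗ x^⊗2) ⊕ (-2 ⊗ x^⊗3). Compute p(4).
p(4) = -3

A tropical monomial a ⊗ x^⊗i evaluates to a + i · x. Evaluating each term at x = 4:
  Term 0 contributes -3 + 0 · 4 = -3
  Term 1 contributes 6 + 1 · 4 = 10
  Term 2 contributes 9 + 2 · 4 = 17
  Term 3 contributes -2 + 3 · 4 = 10
p(4) = ⊕ of these = min[-3, 10, 17, 10] = -3.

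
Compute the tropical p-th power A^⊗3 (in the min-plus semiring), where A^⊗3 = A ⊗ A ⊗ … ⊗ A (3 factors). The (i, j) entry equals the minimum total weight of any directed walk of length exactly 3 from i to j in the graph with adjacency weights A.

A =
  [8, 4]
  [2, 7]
A^⊗3 =
  [13, 10]
  [8, 13]

Each entry (A^⊗3)_ij equals the minimum over all length-3 walks i = v_0 → v_1 → … → v_3 = j of Σ_t A[v_t][v_{t+1}]. For example, for (i, j) = (0, 1) we minimise over 4 possible intermediate vertex sequences; the minimum is 10, attained along the walk 0 → 1 → 0 → 1.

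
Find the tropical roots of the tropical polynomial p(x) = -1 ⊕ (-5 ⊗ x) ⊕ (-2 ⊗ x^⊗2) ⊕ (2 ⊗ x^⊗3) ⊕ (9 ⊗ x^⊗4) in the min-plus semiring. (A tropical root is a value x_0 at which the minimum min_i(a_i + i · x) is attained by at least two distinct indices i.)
Roots: {-7, -4, -3, 4}

Each tropical root is a break point of the lower envelope of the lines y = a_i + i · x (there are 5 lines, with slopes 0, 1, ..., 4). Only the lines that attain the minimum somewhere contribute to roots; other lines are dominated. Here the surviving (envelope) indices are i = 4, i = 3, i = 2, i = 1, i = 0.
Intersections between consecutive envelope lines give the roots: for adjacent envelope indices i < j the intersection is x = (a_i − a_j) / (j − i). Reading off the sorted break points: {-7, -4, -3, 4}.
Verification: at each break x_0, at least two indices attain the minimum of min_i(a_i + i · x_0).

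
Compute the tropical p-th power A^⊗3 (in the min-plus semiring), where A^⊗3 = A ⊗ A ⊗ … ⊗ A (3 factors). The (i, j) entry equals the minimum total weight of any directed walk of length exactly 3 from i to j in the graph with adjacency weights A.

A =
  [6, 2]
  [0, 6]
A^⊗3 =
  [8, 4]
  [2, 8]

Each entry (A^⊗3)_ij equals the minimum over all length-3 walks i = v_0 → v_1 → … → v_3 = j of Σ_t A[v_t][v_{t+1}]. For example, for (i, j) = (0, 1) we minimise over 4 possible intermediate vertex sequences; the minimum is 4, attained along the walk 0 → 1 → 0 → 1.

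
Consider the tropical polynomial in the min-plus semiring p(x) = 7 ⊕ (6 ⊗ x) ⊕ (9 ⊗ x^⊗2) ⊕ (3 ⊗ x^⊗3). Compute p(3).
p(3) = 7

A tropical monomial a ⊗ x^⊗i evaluates to a + i · x. Evaluating each term at x = 3:
  Term 0 contributes 7 + 0 · 3 = 7
  Term 1 contributes 6 + 1 · 3 = 9
  Term 2 contributes 9 + 2 · 3 = 15
  Term 3 contributes 3 + 3 · 3 = 12
p(3) = ⊕ of these = min[7, 9, 15, 12] = 7.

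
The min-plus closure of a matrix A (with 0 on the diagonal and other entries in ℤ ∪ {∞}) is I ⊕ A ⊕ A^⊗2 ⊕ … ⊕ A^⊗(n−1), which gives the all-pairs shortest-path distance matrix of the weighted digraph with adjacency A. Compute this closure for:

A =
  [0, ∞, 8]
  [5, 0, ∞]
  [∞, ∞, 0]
Closure =
  [0, ∞, 8]
  [5, 0, 13]
  [∞, ∞, 0]

This is the Floyd-Warshall all-pairs shortest-path computation. For each intermediate vertex k = 0, 1, …, 2, update dist[i][j] ← min(dist[i][j], dist[i][k] + dist[k][j]). The final matrix gives, for each (i, j), the minimum total weight of any directed path from i to j (possibly empty when i = j).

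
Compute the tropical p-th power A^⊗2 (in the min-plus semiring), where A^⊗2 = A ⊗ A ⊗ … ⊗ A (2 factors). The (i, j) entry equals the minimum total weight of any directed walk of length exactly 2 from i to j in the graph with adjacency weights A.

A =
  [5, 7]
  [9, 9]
A^⊗2 =
  [10, 12]
  [14, 16]

Each entry (A^⊗2)_ij equals the minimum over all length-2 walks i = v_0 → v_1 → … → v_2 = j of Σ_t A[v_t][v_{t+1}]. For example, for (i, j) = (0, 1) we minimise over 2 possible intermediate vertex sequences; the minimum is 12, attained along the walk 0 → 0 → 1.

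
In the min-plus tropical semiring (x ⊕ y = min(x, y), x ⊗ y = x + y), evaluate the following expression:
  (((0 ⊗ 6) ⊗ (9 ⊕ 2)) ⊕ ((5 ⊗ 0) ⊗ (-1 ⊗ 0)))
(((0 ⊗ 6) ⊗ (9 ⊕ 2)) ⊕ ((5 ⊗ 0) ⊗ (-1 ⊗ 0))) = 4

Expand innermost to outermost. Recall ⊕ takes the minimum of its arguments and ⊗ takes their sum. Working out the expression (((0 ⊗ 6) ⊗ (9 ⊕ 2)) ⊕ ((5 ⊗ 0) ⊗ (-1 ⊗ 0))) gives 4.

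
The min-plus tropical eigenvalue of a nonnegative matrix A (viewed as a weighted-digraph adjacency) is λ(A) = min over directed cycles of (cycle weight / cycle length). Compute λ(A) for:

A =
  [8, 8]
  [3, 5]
λ(A) = 5

Enumerate directed cycles and compute their means (weight / length). Sample:
  cycle 0 → 0: weight = 8, length = 1, mean = 8/1 ≈ 8.000
  cycle 1 → 1: weight = 5, length = 1, mean = 5/1 ≈ 5.000
  cycle 0 → 1 → 0: weight = 11, length = 2, mean = 11/2 ≈ 5.500
  cycle 1 → 0 → 1: weight = 11, length = 2, mean = 11/2 ≈ 5.500
Minimum mean = 5.000, attained e.g. along the cycle 1 → 1 with weight 5 and length 1. So λ(A) = 5/1 = 5.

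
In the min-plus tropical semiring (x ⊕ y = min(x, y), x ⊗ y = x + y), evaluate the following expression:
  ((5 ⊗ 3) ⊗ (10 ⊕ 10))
((5 ⊗ 3) ⊗ (10 ⊕ 10)) = 18

Expand innermost to outermost. Recall ⊕ takes the minimum of its arguments and ⊗ takes their sum. Working out the expression ((5 ⊗ 3) ⊗ (10 ⊕ 10)) gives 18.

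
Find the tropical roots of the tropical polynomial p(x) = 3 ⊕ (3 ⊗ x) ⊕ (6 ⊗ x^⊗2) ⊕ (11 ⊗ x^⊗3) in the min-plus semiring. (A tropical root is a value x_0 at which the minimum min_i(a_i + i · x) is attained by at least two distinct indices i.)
Roots: {-5, -3, 0}

Each tropical root is a break point of the lower envelope of the lines y = a_i + i · x (there are 4 lines, with slopes 0, 1, ..., 3). Only the lines that attain the minimum somewhere contribute to roots; other lines are dominated. Here the surviving (envelope) indices are i = 3, i = 2, i = 1, i = 0.
Intersections between consecutive envelope lines give the roots: for adjacent envelope indices i < j the intersection is x = (a_i − a_j) / (j − i). Reading off the sorted break points: {-5, -3, 0}.
Verification: at each break x_0, at least two indices attain the minimum of min_i(a_i + i · x_0).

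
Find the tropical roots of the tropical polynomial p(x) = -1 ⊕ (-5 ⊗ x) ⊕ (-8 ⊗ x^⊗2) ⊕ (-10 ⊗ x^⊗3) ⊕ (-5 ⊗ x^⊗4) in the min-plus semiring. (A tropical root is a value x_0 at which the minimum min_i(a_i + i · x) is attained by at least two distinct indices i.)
Roots: {-5, 2, 3, 4}

Each tropical root is a break point of the lower envelope of the lines y = a_i + i · x (there are 5 lines, with slopes 0, 1, ..., 4). Only the lines that attain the minimum somewhere contribute to roots; other lines are dominated. Here the surviving (envelope) indices are i = 4, i = 3, i = 2, i = 1, i = 0.
Intersections between consecutive envelope lines give the roots: for adjacent envelope indices i < j the intersection is x = (a_i − a_j) / (j − i). Reading off the sorted break points: {-5, 2, 3, 4}.
Verification: at each break x_0, at least two indices attain the minimum of min_i(a_i + i · x_0).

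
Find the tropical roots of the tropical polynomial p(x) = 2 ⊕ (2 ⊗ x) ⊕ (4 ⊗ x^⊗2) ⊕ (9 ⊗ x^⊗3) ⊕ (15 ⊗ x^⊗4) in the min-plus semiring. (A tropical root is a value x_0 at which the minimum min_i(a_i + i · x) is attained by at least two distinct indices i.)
Roots: {-6, -5, -2, 0}

Each tropical root is a break point of the lower envelope of the lines y = a_i + i · x (there are 5 lines, with slopes 0, 1, ..., 4). Only the lines that attain the minimum somewhere contribute to roots; other lines are dominated. Here the surviving (envelope) indices are i = 4, i = 3, i = 2, i = 1, i = 0.
Intersections between consecutive envelope lines give the roots: for adjacent envelope indices i < j the intersection is x = (a_i − a_j) / (j − i). Reading off the sorted break points: {-6, -5, -2, 0}.
Verification: at each break x_0, at least two indices attain the minimum of min_i(a_i + i · x_0).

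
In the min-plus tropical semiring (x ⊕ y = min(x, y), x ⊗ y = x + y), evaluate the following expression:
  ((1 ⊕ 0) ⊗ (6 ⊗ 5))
((1 ⊕ 0) ⊗ (6 ⊗ 5)) = 11

Expand innermost to outermost. Recall ⊕ takes the minimum of its arguments and ⊗ takes their sum. Working out the expression ((1 ⊕ 0) ⊗ (6 ⊗ 5)) gives 11.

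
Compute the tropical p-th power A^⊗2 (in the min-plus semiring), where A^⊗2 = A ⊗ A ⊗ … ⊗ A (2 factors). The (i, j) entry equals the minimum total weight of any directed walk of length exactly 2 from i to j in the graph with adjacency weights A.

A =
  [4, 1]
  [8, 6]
A^⊗2 =
  [8, 5]
  [12, 9]

Each entry (A^⊗2)_ij equals the minimum over all length-2 walks i = v_0 → v_1 → … → v_2 = j of Σ_t A[v_t][v_{t+1}]. For example, for (i, j) = (0, 1) we minimise over 2 possible intermediate vertex sequences; the minimum is 5, attained along the walk 0 → 0 → 1.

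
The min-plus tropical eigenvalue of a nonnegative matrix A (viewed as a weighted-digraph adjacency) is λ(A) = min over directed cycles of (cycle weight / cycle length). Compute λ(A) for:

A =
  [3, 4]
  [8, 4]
λ(A) = 3

Enumerate directed cycles and compute their means (weight / length). Sample:
  cycle 0 → 0: weight = 3, length = 1, mean = 3/1 ≈ 3.000
  cycle 1 → 1: weight = 4, length = 1, mean = 4/1 ≈ 4.000
  cycle 0 → 1 → 0: weight = 12, length = 2, mean = 12/2 ≈ 6.000
  cycle 1 → 0 → 1: weight = 12, length = 2, mean = 12/2 ≈ 6.000
Minimum mean = 3.000, attained e.g. along the cycle 0 → 0 with weight 3 and length 1. So λ(A) = 3/1 = 3.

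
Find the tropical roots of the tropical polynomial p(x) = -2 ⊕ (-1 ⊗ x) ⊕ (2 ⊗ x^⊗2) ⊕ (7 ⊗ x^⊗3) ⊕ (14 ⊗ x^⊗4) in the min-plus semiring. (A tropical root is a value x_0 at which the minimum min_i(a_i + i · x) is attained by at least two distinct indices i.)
Roots: {-7, -5, -3, -1}

Each tropical root is a break point of the lower envelope of the lines y = a_i + i · x (there are 5 lines, with slopes 0, 1, ..., 4). Only the lines that attain the minimum somewhere contribute to roots; other lines are dominated. Here the surviving (envelope) indices are i = 4, i = 3, i = 2, i = 1, i = 0.
Intersections between consecutive envelope lines give the roots: for adjacent envelope indices i < j the intersection is x = (a_i − a_j) / (j − i). Reading off the sorted break points: {-7, -5, -3, -1}.
Verification: at each break x_0, at least two indices attain the minimum of min_i(a_i + i · x_0).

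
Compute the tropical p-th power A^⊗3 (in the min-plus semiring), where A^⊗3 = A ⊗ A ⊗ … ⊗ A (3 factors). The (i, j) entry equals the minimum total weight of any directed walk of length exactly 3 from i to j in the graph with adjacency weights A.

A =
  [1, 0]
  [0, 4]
A^⊗3 =
  [1, 0]
  [0, 1]

Each entry (A^⊗3)_ij equals the minimum over all length-3 walks i = v_0 → v_1 → … → v_3 = j of Σ_t A[v_t][v_{t+1}]. For example, for (i, j) = (0, 1) we minimise over 4 possible intermediate vertex sequences; the minimum is 0, attained along the walk 0 → 1 → 0 → 1.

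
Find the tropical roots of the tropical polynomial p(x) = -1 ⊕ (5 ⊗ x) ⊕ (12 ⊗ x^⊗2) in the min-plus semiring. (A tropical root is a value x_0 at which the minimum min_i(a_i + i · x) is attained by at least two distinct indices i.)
Roots: {-7, -6}

Each tropical root is a break point of the lower envelope of the lines y = a_i + i · x (there are 3 lines, with slopes 0, 1, ..., 2). Only the lines that attain the minimum somewhere contribute to roots; other lines are dominated. Here the surviving (envelope) indices are i = 2, i = 1, i = 0.
Intersections between consecutive envelope lines give the roots: for adjacent envelope indices i < j the intersection is x = (a_i − a_j) / (j − i). Reading off the sorted break points: {-7, -6}.
Verification: at each break x_0, at least two indices attain the minimum of min_i(a_i + i · x_0).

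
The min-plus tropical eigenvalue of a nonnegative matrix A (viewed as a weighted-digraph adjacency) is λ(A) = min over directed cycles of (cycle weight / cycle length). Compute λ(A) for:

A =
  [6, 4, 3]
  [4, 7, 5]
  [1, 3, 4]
λ(A) = 2

Enumerate directed cycles and compute their means (weight / length). Sample:
  cycle 0 → 0: weight = 6, length = 1, mean = 6/1 ≈ 6.000
  cycle 1 → 1: weight = 7, length = 1, mean = 7/1 ≈ 7.000
  cycle 2 → 2: weight = 4, length = 1, mean = 4/1 ≈ 4.000
  cycle 0 → 1 → 0: weight = 8, length = 2, mean = 8/2 ≈ 4.000
  cycle 0 → 2 → 0: weight = 4, length = 2, mean = 4/2 ≈ 2.000
  cycle 1 → 0 → 1: weight = 8, length = 2, mean = 8/2 ≈ 4.000
Minimum mean = 2.000, attained e.g. along the cycle 0 → 2 → 0 with weight 4 and length 2. So λ(A) = 4/2 = 2.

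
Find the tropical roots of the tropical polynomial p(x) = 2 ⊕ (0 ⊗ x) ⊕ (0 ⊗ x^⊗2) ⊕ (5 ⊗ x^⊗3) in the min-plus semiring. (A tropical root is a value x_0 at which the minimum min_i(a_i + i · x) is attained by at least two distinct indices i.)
Roots: {-5, 0, 2}

Each tropical root is a break point of the lower envelope of the lines y = a_i + i · x (there are 4 lines, with slopes 0, 1, ..., 3). Only the lines that attain the minimum somewhere contribute to roots; other lines are dominated. Here the surviving (envelope) indices are i = 3, i = 2, i = 1, i = 0.
Intersections between consecutive envelope lines give the roots: for adjacent envelope indices i < j the intersection is x = (a_i − a_j) / (j − i). Reading off the sorted break points: {-5, 0, 2}.
Verification: at each break x_0, at least two indices attain the minimum of min_i(a_i + i · x_0).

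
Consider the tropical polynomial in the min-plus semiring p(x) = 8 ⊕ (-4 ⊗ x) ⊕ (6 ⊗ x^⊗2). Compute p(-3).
p(-3) = -7

A tropical monomial a ⊗ x^⊗i evaluates to a + i · x. Evaluating each term at x = -3:
  Term 0 contributes 8 + 0 · -3 = 8
  Term 1 contributes -4 + 1 · -3 = -7
  Term 2 contributes 6 + 2 · -3 = 0
p(-3) = ⊕ of these = min[8, -7, 0] = -7.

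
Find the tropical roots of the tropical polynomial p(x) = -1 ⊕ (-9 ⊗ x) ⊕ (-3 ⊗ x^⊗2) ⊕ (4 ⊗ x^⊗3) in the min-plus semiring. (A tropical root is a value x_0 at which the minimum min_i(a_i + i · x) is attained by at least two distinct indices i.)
Roots: {-7, -6, 8}

Each tropical root is a break point of the lower envelope of the lines y = a_i + i · x (there are 4 lines, with slopes 0, 1, ..., 3). Only the lines that attain the minimum somewhere contribute to roots; other lines are dominated. Here the surviving (envelope) indices are i = 3, i = 2, i = 1, i = 0.
Intersections between consecutive envelope lines give the roots: for adjacent envelope indices i < j the intersection is x = (a_i − a_j) / (j − i). Reading off the sorted break points: {-7, -6, 8}.
Verification: at each break x_0, at least two indices attain the minimum of min_i(a_i + i · x_0).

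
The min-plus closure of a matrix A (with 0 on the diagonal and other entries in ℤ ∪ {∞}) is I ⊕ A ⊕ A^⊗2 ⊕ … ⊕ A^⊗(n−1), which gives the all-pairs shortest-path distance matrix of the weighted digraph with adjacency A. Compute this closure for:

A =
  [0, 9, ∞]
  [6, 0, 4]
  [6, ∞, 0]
Closure =
  [0, 9, 13]
  [6, 0, 4]
  [6, 15, 0]

This is the Floyd-Warshall all-pairs shortest-path computation. For each intermediate vertex k = 0, 1, …, 2, update dist[i][j] ← min(dist[i][j], dist[i][k] + dist[k][j]). The final matrix gives, for each (i, j), the minimum total weight of any directed path from i to j (possibly empty when i = j).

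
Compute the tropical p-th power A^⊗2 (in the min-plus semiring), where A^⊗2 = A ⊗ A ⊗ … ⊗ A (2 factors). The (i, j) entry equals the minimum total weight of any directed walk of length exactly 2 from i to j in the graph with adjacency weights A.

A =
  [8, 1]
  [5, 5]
A^⊗2 =
  [6, 6]
  [10, 6]

Each entry (A^⊗2)_ij equals the minimum over all length-2 walks i = v_0 → v_1 → … → v_2 = j of Σ_t A[v_t][v_{t+1}]. For example, for (i, j) = (0, 1) we minimise over 2 possible intermediate vertex sequences; the minimum is 6, attained along the walk 0 → 1 → 1.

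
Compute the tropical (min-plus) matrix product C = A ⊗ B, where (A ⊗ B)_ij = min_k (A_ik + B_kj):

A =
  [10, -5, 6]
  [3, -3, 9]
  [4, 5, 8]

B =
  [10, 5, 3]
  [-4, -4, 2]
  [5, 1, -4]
A ⊗ B =
  [-9, -9, -3]
  [-7, -7, -1]
  [1, 1, 4]

Apply the min-plus product entry-by-entry:
  C[0][0] = min over k of (A[0][0] + B[0][0] = 10 + 10 = 20, A[0][1] + B[1][0] = -5 + -4 = -9, A[0][2] + B[2][0] = 6 + 5 = 11) = -9 (attained at k = 1)
  C[0][1] = min over k of (A[0][0] + B[0][1] = 10 + 5 = 15, A[0][1] + B[1][1] = -5 + -4 = -9, A[0][2] + B[2][1] = 6 + 1 = 7) = -9 (attained at k = 1)
  C[0][2] = min over k of (A[0][0] + B[0][2] = 10 + 3 = 13, A[0][1] + B[1][2] = -5 + 2 = -3, A[0][2] + B[2][2] = 6 + -4 = 2) = -3 (attained at k = 1)
  C[1][0] = min over k of (A[1][0] + B[0][0] = 3 + 10 = 13, A[1][1] + B[1][0] = -3 + -4 = -7, A[1][2] + B[2][0] = 9 + 5 = 14) = -7 (attained at k = 1)
  C[1][1] = min over k of (A[1][0] + B[0][1] = 3 + 5 = 8, A[1][1] + B[1][1] = -3 + -4 = -7, A[1][2] + B[2][1] = 9 + 1 = 10) = -7 (attained at k = 1)
  C[1][2] = min over k of (A[1][0] + B[0][2] = 3 + 3 = 6, A[1][1] + B[1][2] = -3 + 2 = -1, A[1][2] + B[2][2] = 9 + -4 = 5) = -1 (attained at k = 1)
  C[2][0] = min over k of (A[2][0] + B[0][0] = 4 + 10 = 14, A[2][1] + B[1][0] = 5 + -4 = 1, A[2][2] + B[2][0] = 8 + 5 = 13) = 1 (attained at k = 1)
  C[2][1] = min over k of (A[2][0] + B[0][1] = 4 + 5 = 9, A[2][1] + B[1][1] = 5 + -4 = 1, A[2][2] + B[2][1] = 8 + 1 = 9) = 1 (attained at k = 1)
  C[2][2] = min over k of (A[2][0] + B[0][2] = 4 + 3 = 7, A[2][1] + B[1][2] = 5 + 2 = 7, A[2][2] + B[2][2] = 8 + -4 = 4) = 4 (attained at k = 2)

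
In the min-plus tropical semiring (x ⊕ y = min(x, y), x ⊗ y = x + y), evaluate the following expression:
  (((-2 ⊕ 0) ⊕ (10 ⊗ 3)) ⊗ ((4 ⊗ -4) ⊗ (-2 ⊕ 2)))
(((-2 ⊕ 0) ⊕ (10 ⊗ 3)) ⊗ ((4 ⊗ -4) ⊗ (-2 ⊕ 2))) = -4

Expand innermost to outermost. Recall ⊕ takes the minimum of its arguments and ⊗ takes their sum. Working out the expression (((-2 ⊕ 0) ⊕ (10 ⊗ 3)) ⊗ ((4 ⊗ -4) ⊗ (-2 ⊕ 2))) gives -4.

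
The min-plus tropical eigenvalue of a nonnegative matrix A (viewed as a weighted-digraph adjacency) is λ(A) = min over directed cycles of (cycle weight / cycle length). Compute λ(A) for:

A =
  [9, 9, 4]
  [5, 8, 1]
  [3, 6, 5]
λ(A) = 7/2

Enumerate directed cycles and compute their means (weight / length). Sample:
  cycle 0 → 0: weight = 9, length = 1, mean = 9/1 ≈ 9.000
  cycle 1 → 1: weight = 8, length = 1, mean = 8/1 ≈ 8.000
  cycle 2 → 2: weight = 5, length = 1, mean = 5/1 ≈ 5.000
  cycle 0 → 1 → 0: weight = 14, length = 2, mean = 14/2 ≈ 7.000
  cycle 0 → 2 → 0: weight = 7, length = 2, mean = 7/2 ≈ 3.500
  cycle 1 → 0 → 1: weight = 14, length = 2, mean = 14/2 ≈ 7.000
Minimum mean = 3.500, attained e.g. along the cycle 0 → 2 → 0 with weight 7 and length 2. So λ(A) = 7/2 = 7/2.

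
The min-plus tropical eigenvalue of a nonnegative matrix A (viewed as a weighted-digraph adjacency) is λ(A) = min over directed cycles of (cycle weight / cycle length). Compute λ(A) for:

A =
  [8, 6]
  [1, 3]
λ(A) = 3

Enumerate directed cycles and compute their means (weight / length). Sample:
  cycle 0 → 0: weight = 8, length = 1, mean = 8/1 ≈ 8.000
  cycle 1 → 1: weight = 3, length = 1, mean = 3/1 ≈ 3.000
  cycle 0 → 1 → 0: weight = 7, length = 2, mean = 7/2 ≈ 3.500
  cycle 1 → 0 → 1: weight = 7, length = 2, mean = 7/2 ≈ 3.500
Minimum mean = 3.000, attained e.g. along the cycle 1 → 1 with weight 3 and length 1. So λ(A) = 3/1 = 3.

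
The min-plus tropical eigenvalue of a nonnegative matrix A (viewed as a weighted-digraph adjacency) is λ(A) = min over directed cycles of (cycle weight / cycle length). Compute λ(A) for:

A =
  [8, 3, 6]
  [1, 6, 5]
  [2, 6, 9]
λ(A) = 2

Enumerate directed cycles and compute their means (weight / length). Sample:
  cycle 0 → 0: weight = 8, length = 1, mean = 8/1 ≈ 8.000
  cycle 1 → 1: weight = 6, length = 1, mean = 6/1 ≈ 6.000
  cycle 2 → 2: weight = 9, length = 1, mean = 9/1 ≈ 9.000
  cycle 0 → 1 → 0: weight = 4, length = 2, mean = 4/2 ≈ 2.000
  cycle 0 → 2 → 0: weight = 8, length = 2, mean = 8/2 ≈ 4.000
  cycle 1 → 0 → 1: weight = 4, length = 2, mean = 4/2 ≈ 2.000
Minimum mean = 2.000, attained e.g. along the cycle 0 → 1 → 0 with weight 4 and length 2. So λ(A) = 4/2 = 2.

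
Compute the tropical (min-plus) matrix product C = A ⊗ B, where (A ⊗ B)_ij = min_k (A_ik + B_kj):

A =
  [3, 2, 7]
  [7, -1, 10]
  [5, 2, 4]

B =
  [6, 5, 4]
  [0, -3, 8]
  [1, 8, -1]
A ⊗ B =
  [2, -1, 6]
  [-1, -4, 7]
  [2, -1, 3]

Apply the min-plus product entry-by-entry:
  C[0][0] = min over k of (A[0][0] + B[0][0] = 3 + 6 = 9, A[0][1] + B[1][0] = 2 + 0 = 2, A[0][2] + B[2][0] = 7 + 1 = 8) = 2 (attained at k = 1)
  C[0][1] = min over k of (A[0][0] + B[0][1] = 3 + 5 = 8, A[0][1] + B[1][1] = 2 + -3 = -1, A[0][2] + B[2][1] = 7 + 8 = 15) = -1 (attained at k = 1)
  C[0][2] = min over k of (A[0][0] + B[0][2] = 3 + 4 = 7, A[0][1] + B[1][2] = 2 + 8 = 10, A[0][2] + B[2][2] = 7 + -1 = 6) = 6 (attained at k = 2)
  C[1][0] = min over k of (A[1][0] + B[0][0] = 7 + 6 = 13, A[1][1] + B[1][0] = -1 + 0 = -1, A[1][2] + B[2][0] = 10 + 1 = 11) = -1 (attained at k = 1)
  C[1][1] = min over k of (A[1][0] + B[0][1] = 7 + 5 = 12, A[1][1] + B[1][1] = -1 + -3 = -4, A[1][2] + B[2][1] = 10 + 8 = 18) = -4 (attained at k = 1)
  C[1][2] = min over k of (A[1][0] + B[0][2] = 7 + 4 = 11, A[1][1] + B[1][2] = -1 + 8 = 7, A[1][2] + B[2][2] = 10 + -1 = 9) = 7 (attained at k = 1)
  C[2][0] = min over k of (A[2][0] + B[0][0] = 5 + 6 = 11, A[2][1] + B[1][0] = 2 + 0 = 2, A[2][2] + B[2][0] = 4 + 1 = 5) = 2 (attained at k = 1)
  C[2][1] = min over k of (A[2][0] + B[0][1] = 5 + 5 = 10, A[2][1] + B[1][1] = 2 + -3 = -1, A[2][2] + B[2][1] = 4 + 8 = 12) = -1 (attained at k = 1)
  C[2][2] = min over k of (A[2][0] + B[0][2] = 5 + 4 = 9, A[2][1] + B[1][2] = 2 + 8 = 10, A[2][2] + B[2][2] = 4 + -1 = 3) = 3 (attained at k = 2)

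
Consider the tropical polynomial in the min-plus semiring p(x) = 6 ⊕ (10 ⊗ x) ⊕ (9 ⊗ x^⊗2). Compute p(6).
p(6) = 6

A tropical monomial a ⊗ x^⊗i evaluates to a + i · x. Evaluating each term at x = 6:
  Term 0 contributes 6 + 0 · 6 = 6
  Term 1 contributes 10 + 1 · 6 = 16
  Term 2 contributes 9 + 2 · 6 = 21
p(6) = ⊕ of these = min[6, 16, 21] = 6.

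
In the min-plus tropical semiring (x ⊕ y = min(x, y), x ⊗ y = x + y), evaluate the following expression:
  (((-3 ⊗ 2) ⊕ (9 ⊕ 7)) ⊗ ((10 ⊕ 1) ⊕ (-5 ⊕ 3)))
(((-3 ⊗ 2) ⊕ (9 ⊕ 7)) ⊗ ((10 ⊕ 1) ⊕ (-5 ⊕ 3))) = -6

Expand innermost to outermost. Recall ⊕ takes the minimum of its arguments and ⊗ takes their sum. Working out the expression (((-3 ⊗ 2) ⊕ (9 ⊕ 7)) ⊗ ((10 ⊕ 1) ⊕ (-5 ⊕ 3))) gives -6.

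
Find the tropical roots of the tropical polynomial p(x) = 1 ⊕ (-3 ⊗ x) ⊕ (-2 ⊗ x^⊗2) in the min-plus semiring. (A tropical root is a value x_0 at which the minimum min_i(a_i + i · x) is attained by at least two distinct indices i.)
Roots: {-1, 4}

Each tropical root is a break point of the lower envelope of the lines y = a_i + i · x (there are 3 lines, with slopes 0, 1, ..., 2). Only the lines that attain the minimum somewhere contribute to roots; other lines are dominated. Here the surviving (envelope) indices are i = 2, i = 1, i = 0.
Intersections between consecutive envelope lines give the roots: for adjacent envelope indices i < j the intersection is x = (a_i − a_j) / (j − i). Reading off the sorted break points: {-1, 4}.
Verification: at each break x_0, at least two indices attain the minimum of min_i(a_i + i · x_0).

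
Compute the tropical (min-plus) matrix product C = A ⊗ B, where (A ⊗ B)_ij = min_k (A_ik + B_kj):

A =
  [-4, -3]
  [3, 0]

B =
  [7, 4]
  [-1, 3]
A ⊗ B =
  [-4, 0]
  [-1, 3]

Apply the min-plus product entry-by-entry:
  C[0][0] = min over k of (A[0][0] + B[0][0] = -4 + 7 = 3, A[0][1] + B[1][0] = -3 + -1 = -4) = -4 (attained at k = 1)
  C[0][1] = min over k of (A[0][0] + B[0][1] = -4 + 4 = 0, A[0][1] + B[1][1] = -3 + 3 = 0) = 0 (attained at k = 0)
  C[1][0] = min over k of (A[1][0] + B[0][0] = 3 + 7 = 10, A[1][1] + B[1][0] = 0 + -1 = -1) = -1 (attained at k = 1)
  C[1][1] = min over k of (A[1][0] + B[0][1] = 3 + 4 = 7, A[1][1] + B[1][1] = 0 + 3 = 3) = 3 (attained at k = 1)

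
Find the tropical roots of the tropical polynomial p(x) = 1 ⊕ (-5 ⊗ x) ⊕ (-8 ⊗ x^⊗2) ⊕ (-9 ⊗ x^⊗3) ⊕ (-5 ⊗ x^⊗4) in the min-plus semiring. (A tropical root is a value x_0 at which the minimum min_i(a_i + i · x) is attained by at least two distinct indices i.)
Roots: {-4, 1, 3, 6}

Each tropical root is a break point of the lower envelope of the lines y = a_i + i · x (there are 5 lines, with slopes 0, 1, ..., 4). Only the lines that attain the minimum somewhere contribute to roots; other lines are dominated. Here the surviving (envelope) indices are i = 4, i = 3, i = 2, i = 1, i = 0.
Intersections between consecutive envelope lines give the roots: for adjacent envelope indices i < j the intersection is x = (a_i − a_j) / (j − i). Reading off the sorted break points: {-4, 1, 3, 6}.
Verification: at each break x_0, at least two indices attain the minimum of min_i(a_i + i · x_0).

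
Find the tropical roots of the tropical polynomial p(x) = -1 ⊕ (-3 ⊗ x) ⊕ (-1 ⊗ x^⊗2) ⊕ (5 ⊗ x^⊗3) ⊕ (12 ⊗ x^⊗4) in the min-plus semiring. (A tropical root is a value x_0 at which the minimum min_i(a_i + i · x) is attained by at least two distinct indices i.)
Roots: {-7, -6, -2, 2}

Each tropical root is a break point of the lower envelope of the lines y = a_i + i · x (there are 5 lines, with slopes 0, 1, ..., 4). Only the lines that attain the minimum somewhere contribute to roots; other lines are dominated. Here the surviving (envelope) indices are i = 4, i = 3, i = 2, i = 1, i = 0.
Intersections between consecutive envelope lines give the roots: for adjacent envelope indices i < j the intersection is x = (a_i − a_j) / (j − i). Reading off the sorted break points: {-7, -6, -2, 2}.
Verification: at each break x_0, at least two indices attain the minimum of min_i(a_i + i · x_0).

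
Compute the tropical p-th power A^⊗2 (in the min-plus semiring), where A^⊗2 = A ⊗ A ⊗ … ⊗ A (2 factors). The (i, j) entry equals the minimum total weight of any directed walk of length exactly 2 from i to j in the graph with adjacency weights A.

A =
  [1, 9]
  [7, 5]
A^⊗2 =
  [2, 10]
  [8, 10]

Each entry (A^⊗2)_ij equals the minimum over all length-2 walks i = v_0 → v_1 → … → v_2 = j of Σ_t A[v_t][v_{t+1}]. For example, for (i, j) = (0, 1) we minimise over 2 possible intermediate vertex sequences; the minimum is 10, attained along the walk 0 → 0 → 1.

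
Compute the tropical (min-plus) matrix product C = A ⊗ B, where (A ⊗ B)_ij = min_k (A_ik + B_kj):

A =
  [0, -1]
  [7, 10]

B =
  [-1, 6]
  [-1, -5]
A ⊗ B =
  [-2, -6]
  [6, 5]

Apply the min-plus product entry-by-entry:
  C[0][0] = min over k of (A[0][0] + B[0][0] = 0 + -1 = -1, A[0][1] + B[1][0] = -1 + -1 = -2) = -2 (attained at k = 1)
  C[0][1] = min over k of (A[0][0] + B[0][1] = 0 + 6 = 6, A[0][1] + B[1][1] = -1 + -5 = -6) = -6 (attained at k = 1)
  C[1][0] = min over k of (A[1][0] + B[0][0] = 7 + -1 = 6, A[1][1] + B[1][0] = 10 + -1 = 9) = 6 (attained at k = 0)
  C[1][1] = min over k of (A[1][0] + B[0][1] = 7 + 6 = 13, A[1][1] + B[1][1] = 10 + -5 = 5) = 5 (attained at k = 1)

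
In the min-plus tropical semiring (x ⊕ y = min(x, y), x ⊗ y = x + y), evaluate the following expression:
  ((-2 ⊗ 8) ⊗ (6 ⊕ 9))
((-2 ⊗ 8) ⊗ (6 ⊕ 9)) = 12

Expand innermost to outermost. Recall ⊕ takes the minimum of its arguments and ⊗ takes their sum. Working out the expression ((-2 ⊗ 8) ⊗ (6 ⊕ 9)) gives 12.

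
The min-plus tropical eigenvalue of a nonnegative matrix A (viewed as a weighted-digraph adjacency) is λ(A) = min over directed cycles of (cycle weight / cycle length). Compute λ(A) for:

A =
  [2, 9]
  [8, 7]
λ(A) = 2

Enumerate directed cycles and compute their means (weight / length). Sample:
  cycle 0 → 0: weight = 2, length = 1, mean = 2/1 ≈ 2.000
  cycle 1 → 1: weight = 7, length = 1, mean = 7/1 ≈ 7.000
  cycle 0 → 1 → 0: weight = 17, length = 2, mean = 17/2 ≈ 8.500
  cycle 1 → 0 → 1: weight = 17, length = 2, mean = 17/2 ≈ 8.500
Minimum mean = 2.000, attained e.g. along the cycle 0 → 0 with weight 2 and length 1. So λ(A) = 2/1 = 2.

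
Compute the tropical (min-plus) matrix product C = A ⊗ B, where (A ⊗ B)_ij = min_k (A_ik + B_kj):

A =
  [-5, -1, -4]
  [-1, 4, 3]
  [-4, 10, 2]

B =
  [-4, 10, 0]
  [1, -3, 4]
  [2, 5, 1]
A ⊗ B =
  [-9, -4, -5]
  [-5, 1, -1]
  [-8, 6, -4]

Apply the min-plus product entry-by-entry:
  C[0][0] = min over k of (A[0][0] + B[0][0] = -5 + -4 = -9, A[0][1] + B[1][0] = -1 + 1 = 0, A[0][2] + B[2][0] = -4 + 2 = -2) = -9 (attained at k = 0)
  C[0][1] = min over k of (A[0][0] + B[0][1] = -5 + 10 = 5, A[0][1] + B[1][1] = -1 + -3 = -4, A[0][2] + B[2][1] = -4 + 5 = 1) = -4 (attained at k = 1)
  C[0][2] = min over k of (A[0][0] + B[0][2] = -5 + 0 = -5, A[0][1] + B[1][2] = -1 + 4 = 3, A[0][2] + B[2][2] = -4 + 1 = -3) = -5 (attained at k = 0)
  C[1][0] = min over k of (A[1][0] + B[0][0] = -1 + -4 = -5, A[1][1] + B[1][0] = 4 + 1 = 5, A[1][2] + B[2][0] = 3 + 2 = 5) = -5 (attained at k = 0)
  C[1][1] = min over k of (A[1][0] + B[0][1] = -1 + 10 = 9, A[1][1] + B[1][1] = 4 + -3 = 1, A[1][2] + B[2][1] = 3 + 5 = 8) = 1 (attained at k = 1)
  C[1][2] = min over k of (A[1][0] + B[0][2] = -1 + 0 = -1, A[1][1] + B[1][2] = 4 + 4 = 8, A[1][2] + B[2][2] = 3 + 1 = 4) = -1 (attained at k = 0)
  C[2][0] = min over k of (A[2][0] + B[0][0] = -4 + -4 = -8, A[2][1] + B[1][0] = 10 + 1 = 11, A[2][2] + B[2][0] = 2 + 2 = 4) = -8 (attained at k = 0)
  C[2][1] = min over k of (A[2][0] + B[0][1] = -4 + 10 = 6, A[2][1] + B[1][1] = 10 + -3 = 7, A[2][2] + B[2][1] = 2 + 5 = 7) = 6 (attained at k = 0)
  C[2][2] = min over k of (A[2][0] + B[0][2] = -4 + 0 = -4, A[2][1] + B[1][2] = 10 + 4 = 14, A[2][2] + B[2][2] = 2 + 1 = 3) = -4 (attained at k = 0)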